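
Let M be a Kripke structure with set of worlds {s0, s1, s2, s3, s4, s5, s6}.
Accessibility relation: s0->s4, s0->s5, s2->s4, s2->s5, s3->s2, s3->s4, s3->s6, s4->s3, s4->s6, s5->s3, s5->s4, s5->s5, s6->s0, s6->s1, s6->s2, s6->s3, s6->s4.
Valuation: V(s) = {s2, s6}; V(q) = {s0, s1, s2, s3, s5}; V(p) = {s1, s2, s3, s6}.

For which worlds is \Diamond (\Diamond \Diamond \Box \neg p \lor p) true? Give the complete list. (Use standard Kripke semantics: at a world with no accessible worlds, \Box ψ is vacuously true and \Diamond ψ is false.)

Let φ = \Diamond (\Diamond \Diamond \Box \neg p \lor p). Evaluate φ at each world:
  s0 (successors {s4, s5}): φ is true.
  s1 (successors ∅): φ is false.
  s2 (successors {s4, s5}): φ is true.
  s3 (successors {s2, s4, s6}): φ is true.
  s4 (successors {s3, s6}): φ is true.
  s5 (successors {s3, s4, s5}): φ is true.
  s6 (successors {s0, s1, s2, s3, s4}): φ is true.
For instance, at s5:
  At s5: \Diamond (\Diamond \Diamond \Box \neg p \lor p) requires \Diamond \Diamond \Box \neg p \lor p at some successor in {s3, s4, s5}.
    \Diamond \Diamond \Box \neg p \lor p holds at s3, so \Diamond (\Diamond \Diamond \Box \neg p \lor p) is true at s5.
      At s3: \Diamond \Diamond \Box \neg p is true, p is true, so \Diamond \Diamond \Box \neg p \lor p is true.
Satisfying worlds: {s0, s2, s3, s4, s5, s6}

s0, s2, s3, s4, s5, s6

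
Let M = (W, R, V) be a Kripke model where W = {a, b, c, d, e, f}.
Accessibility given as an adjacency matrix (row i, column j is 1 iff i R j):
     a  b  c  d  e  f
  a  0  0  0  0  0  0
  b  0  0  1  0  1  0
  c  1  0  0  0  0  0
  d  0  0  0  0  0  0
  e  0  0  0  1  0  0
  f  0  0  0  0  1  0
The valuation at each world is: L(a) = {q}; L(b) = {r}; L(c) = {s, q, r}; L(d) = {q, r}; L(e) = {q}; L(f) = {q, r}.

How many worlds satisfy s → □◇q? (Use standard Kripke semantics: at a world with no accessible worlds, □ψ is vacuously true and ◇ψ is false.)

5

Let φ = s → □◇q. Evaluate φ at each world:
  a (successors ∅): φ is true.
  b (successors {c, e}): φ is true.
  c (successors {a}): φ is false.
  d (successors ∅): φ is true.
  e (successors {d}): φ is true.
  f (successors {e}): φ is true.
For instance, at c:
  At c: s is true, □◇q is false, so s → □◇q is false.
    At c: □◇q requires ◇q at every successor {a}.
      ◇q fails at a, so □◇q is false at c.
Satisfying worlds: {a, b, d, e, f}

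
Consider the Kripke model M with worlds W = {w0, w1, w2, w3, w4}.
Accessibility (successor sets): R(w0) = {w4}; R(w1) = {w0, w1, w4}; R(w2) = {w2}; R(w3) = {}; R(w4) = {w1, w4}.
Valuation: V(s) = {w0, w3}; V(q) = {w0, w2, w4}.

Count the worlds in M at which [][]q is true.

Let φ = [][]q. Evaluate φ at each world:
  w0 (successors {w4}): φ is false.
  w1 (successors {w0, w1, w4}): φ is false.
  w2 (successors {w2}): φ is true.
  w3 (successors ∅): φ is true.
  w4 (successors {w1, w4}): φ is false.
For instance, at w4:
  At w4: [][]q requires []q at every successor {w1, w4}.
    []q fails at w1, so [][]q is false at w4.
      At w1: []q requires q at every successor {w0, w1, w4}.
        q fails at w1, so []q is false at w1.
Satisfying worlds: {w2, w3}

2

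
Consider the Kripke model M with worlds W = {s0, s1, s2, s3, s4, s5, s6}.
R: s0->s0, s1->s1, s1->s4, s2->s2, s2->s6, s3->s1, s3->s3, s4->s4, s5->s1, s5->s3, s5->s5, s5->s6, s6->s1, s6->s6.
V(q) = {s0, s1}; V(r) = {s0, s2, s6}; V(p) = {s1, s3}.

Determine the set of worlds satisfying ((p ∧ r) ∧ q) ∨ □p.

s3

Recall that □ψ holds at a world iff ψ holds at every accessible world, and ◇ψ holds iff ψ holds at some accessible world.
Let φ = ((p ∧ r) ∧ q) ∨ □p. Evaluate φ at each world:
  s0 (successors {s0}): φ is false.
  s1 (successors {s1, s4}): φ is false.
  s2 (successors {s2, s6}): φ is false.
  s3 (successors {s1, s3}): φ is true.
  s4 (successors {s4}): φ is false.
  s5 (successors {s1, s3, s5, s6}): φ is false.
  s6 (successors {s1, s6}): φ is false.
For instance, at s6:
  At s6: (p ∧ r) ∧ q is false, □p is false, so ((p ∧ r) ∧ q) ∨ □p is false.
    At s6: □p requires p at every successor {s1, s6}.
      p fails at s6, so □p is false at s6.
Satisfying worlds: {s3}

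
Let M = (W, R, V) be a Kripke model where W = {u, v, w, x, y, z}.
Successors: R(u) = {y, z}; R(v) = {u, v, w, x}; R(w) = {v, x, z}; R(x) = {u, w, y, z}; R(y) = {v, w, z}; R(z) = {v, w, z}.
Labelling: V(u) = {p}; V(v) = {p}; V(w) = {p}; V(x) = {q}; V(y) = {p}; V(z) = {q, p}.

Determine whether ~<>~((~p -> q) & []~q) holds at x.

At x: <>~((~p -> q) & []~q) is true, so ~<>~((~p -> q) & []~q) is false.
  At x: <>~((~p -> q) & []~q) requires ~((~p -> q) & []~q) at some successor in {u, w, y, z}.
    ~((~p -> q) & []~q) holds at u, so <>~((~p -> q) & []~q) is true at x.
      At u: (~p -> q) & []~q is false, so ~((~p -> q) & []~q) is true.

No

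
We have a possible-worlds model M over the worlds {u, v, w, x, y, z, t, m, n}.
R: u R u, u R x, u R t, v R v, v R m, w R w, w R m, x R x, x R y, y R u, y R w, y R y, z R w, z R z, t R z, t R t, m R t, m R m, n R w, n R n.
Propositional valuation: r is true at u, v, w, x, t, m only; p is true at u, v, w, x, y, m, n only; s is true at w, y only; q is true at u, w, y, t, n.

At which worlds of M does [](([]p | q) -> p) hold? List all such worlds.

Recall that []ψ holds at a world iff ψ holds at every accessible world, and <>ψ holds iff ψ holds at some accessible world.
Let φ = [](([]p | q) -> p). Evaluate φ at each world:
  u (successors {u, x, t}): φ is false.
  v (successors {v, m}): φ is true.
  w (successors {w, m}): φ is true.
  x (successors {x, y}): φ is true.
  y (successors {u, w, y}): φ is true.
  z (successors {w, z}): φ is true.
  t (successors {z, t}): φ is false.
  m (successors {t, m}): φ is false.
  n (successors {w, n}): φ is true.
For instance, at z:
  At z: [](([]p | q) -> p) requires ([]p | q) -> p at every successor {w, z}.
      At w: []p | q is true, p is true, so ([]p | q) -> p is true.
      At z: []p | q is false, p is false, so ([]p | q) -> p is true.
  So [](([]p | q) -> p) is true at z.
Satisfying worlds: {v, w, x, y, z, n}

v, w, x, y, z, n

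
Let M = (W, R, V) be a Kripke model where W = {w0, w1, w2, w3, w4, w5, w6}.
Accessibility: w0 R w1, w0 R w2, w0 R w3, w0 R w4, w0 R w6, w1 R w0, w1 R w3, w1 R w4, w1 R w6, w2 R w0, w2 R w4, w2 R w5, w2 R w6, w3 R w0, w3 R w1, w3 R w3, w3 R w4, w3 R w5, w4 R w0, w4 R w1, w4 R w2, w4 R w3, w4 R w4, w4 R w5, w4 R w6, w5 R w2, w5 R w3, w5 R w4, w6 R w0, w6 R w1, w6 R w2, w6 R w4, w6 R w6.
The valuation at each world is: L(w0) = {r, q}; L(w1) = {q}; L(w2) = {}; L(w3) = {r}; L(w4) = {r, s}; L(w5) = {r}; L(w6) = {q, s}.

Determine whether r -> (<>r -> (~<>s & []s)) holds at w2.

Yes

Recall that []ψ holds at a world iff ψ holds at every accessible world, and <>ψ holds iff ψ holds at some accessible world.
At w2: r is false, <>r -> (~<>s & []s) is false, so r -> (<>r -> (~<>s & []s)) is true.
  At w2: <>r is true, ~<>s & []s is false, so <>r -> (~<>s & []s) is false.
    At w2: <>r requires r at some successor in {w0, w4, w5, w6}.
      r holds at w0, so <>r is true at w2.
    At w2: ~<>s is false, []s is false, so ~<>s & []s is false.
      At w2: <>s is true, so ~<>s is false.
      At w2: []s requires s at every successor {w0, w4, w5, w6}.
        s fails at w0, so []s is false at w2.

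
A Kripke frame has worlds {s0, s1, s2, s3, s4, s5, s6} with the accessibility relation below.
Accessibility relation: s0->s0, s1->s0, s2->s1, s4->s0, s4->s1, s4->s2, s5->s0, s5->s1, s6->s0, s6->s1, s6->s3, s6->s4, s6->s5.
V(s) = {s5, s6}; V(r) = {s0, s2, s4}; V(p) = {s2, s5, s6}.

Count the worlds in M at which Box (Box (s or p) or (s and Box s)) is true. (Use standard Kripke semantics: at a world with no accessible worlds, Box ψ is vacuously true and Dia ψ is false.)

1

Let φ = Box (Box (s or p) or (s and Box s)). Evaluate φ at each world:
  s0 (successors {s0}): φ is false.
  s1 (successors {s0}): φ is false.
  s2 (successors {s1}): φ is false.
  s3 (successors ∅): φ is true.
  s4 (successors {s0, s1, s2}): φ is false.
  s5 (successors {s0, s1}): φ is false.
  s6 (successors {s0, s1, s3, s4, s5}): φ is false.
For instance, at s1:
  At s1: Box (Box (s or p) or (s and Box s)) requires Box (s or p) or (s and Box s) at every successor {s0}.
    Box (s or p) or (s and Box s) fails at s0, so Box (Box (s or p) or (s and Box s)) is false at s1.
      At s0: Box (s or p) is false, s and Box s is false, so Box (s or p) or (s and Box s) is false.
Satisfying worlds: {s3}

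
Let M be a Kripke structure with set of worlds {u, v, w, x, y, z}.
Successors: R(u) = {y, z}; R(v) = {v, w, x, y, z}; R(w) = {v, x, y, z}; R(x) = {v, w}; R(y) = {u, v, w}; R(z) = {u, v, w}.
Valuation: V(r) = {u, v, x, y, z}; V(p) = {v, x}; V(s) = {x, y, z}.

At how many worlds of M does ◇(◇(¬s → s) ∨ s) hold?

6

Let φ = ◇(◇(¬s → s) ∨ s). Evaluate φ at each world:
  u (successors {y, z}): φ is true.
  v (successors {v, w, x, y, z}): φ is true.
  w (successors {v, x, y, z}): φ is true.
  x (successors {v, w}): φ is true.
  y (successors {u, v, w}): φ is true.
  z (successors {u, v, w}): φ is true.
For instance, at x:
  At x: ◇(◇(¬s → s) ∨ s) requires ◇(¬s → s) ∨ s at some successor in {v, w}.
    ◇(¬s → s) ∨ s holds at v, so ◇(◇(¬s → s) ∨ s) is true at x.
      At v: ◇(¬s → s) is true, s is false, so ◇(¬s → s) ∨ s is true.
Satisfying worlds: {u, v, w, x, y, z}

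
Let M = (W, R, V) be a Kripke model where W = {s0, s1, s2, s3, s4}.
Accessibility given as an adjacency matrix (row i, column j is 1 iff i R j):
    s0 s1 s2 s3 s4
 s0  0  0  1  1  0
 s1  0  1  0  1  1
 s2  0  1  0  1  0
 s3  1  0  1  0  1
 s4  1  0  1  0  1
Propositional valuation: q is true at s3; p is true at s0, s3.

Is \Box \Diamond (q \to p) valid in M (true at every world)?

Let φ = \Box \Diamond (q \to p). Evaluate φ at each world:
  s0 (successors {s2, s3}): φ is true.
  s1 (successors {s1, s3, s4}): φ is true.
  s2 (successors {s1, s3}): φ is true.
  s3 (successors {s0, s2, s4}): φ is true.
  s4 (successors {s0, s2, s4}): φ is true.
For instance, at s3:
  At s3: \Box \Diamond (q \to p) requires \Diamond (q \to p) at every successor {s0, s2, s4}.
      At s0: \Diamond (q \to p) requires q \to p at some successor in {s2, s3}.
        q \to p holds at s2, so \Diamond (q \to p) is true at s0.
      At s2: \Diamond (q \to p) requires q \to p at some successor in {s1, s3}.
        q \to p holds at s1, so \Diamond (q \to p) is true at s2.
      At s4: \Diamond (q \to p) requires q \to p at some successor in {s0, s2, s4}.
        q \to p holds at s0, so \Diamond (q \to p) is true at s4.
  So \Box \Diamond (q \to p) is true at s3.

Yes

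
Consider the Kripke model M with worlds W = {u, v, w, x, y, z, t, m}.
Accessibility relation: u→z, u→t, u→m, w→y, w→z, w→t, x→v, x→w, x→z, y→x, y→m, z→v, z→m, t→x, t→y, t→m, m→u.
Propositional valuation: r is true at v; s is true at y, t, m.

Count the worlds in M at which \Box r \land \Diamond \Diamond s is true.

Let φ = \Box r \land \Diamond \Diamond s. Evaluate φ at each world:
  u (successors {z, t, m}): φ is false.
  v (successors ∅): φ is false.
  w (successors {y, z, t}): φ is false.
  x (successors {v, w, z}): φ is false.
  y (successors {x, m}): φ is false.
  z (successors {v, m}): φ is false.
  t (successors {x, y, m}): φ is false.
  m (successors {u}): φ is false.
For instance, at w:
  At w: \Box r is false, \Diamond \Diamond s is true, so \Box r \land \Diamond \Diamond s is false.
    At w: \Box r requires r at every successor {y, z, t}.
      r fails at y, so \Box r is false at w.
    At w: \Diamond \Diamond s requires \Diamond s at some successor in {y, z, t}.
      \Diamond s holds at y, so \Diamond \Diamond s is true at w.
Satisfying worlds: none.

0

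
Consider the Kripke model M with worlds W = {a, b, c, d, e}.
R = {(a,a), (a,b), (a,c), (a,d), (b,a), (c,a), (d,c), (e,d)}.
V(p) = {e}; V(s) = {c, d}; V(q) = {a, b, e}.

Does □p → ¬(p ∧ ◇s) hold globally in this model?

Yes

Let φ = □p → ¬(p ∧ ◇s). Evaluate φ at each world:
  a (successors {a, b, c, d}): φ is true.
  b (successors {a}): φ is true.
  c (successors {a}): φ is true.
  d (successors {c}): φ is true.
  e (successors {d}): φ is true.
For instance, at a:
  At a: □p is false, ¬(p ∧ ◇s) is true, so □p → ¬(p ∧ ◇s) is true.
    At a: □p requires p at every successor {a, b, c, d}.
      p fails at a, so □p is false at a.
    At a: p ∧ ◇s is false, so ¬(p ∧ ◇s) is true.
      At a: p is false, ◇s is true, so p ∧ ◇s is false.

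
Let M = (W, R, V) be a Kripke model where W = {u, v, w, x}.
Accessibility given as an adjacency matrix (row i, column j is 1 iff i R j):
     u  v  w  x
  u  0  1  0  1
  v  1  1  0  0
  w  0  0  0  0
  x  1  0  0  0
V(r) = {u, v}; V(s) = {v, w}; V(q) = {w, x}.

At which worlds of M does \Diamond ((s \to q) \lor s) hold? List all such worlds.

Let φ = \Diamond ((s \to q) \lor s). Evaluate φ at each world:
  u (successors {v, x}): φ is true.
  v (successors {u, v}): φ is true.
  w (successors ∅): φ is false.
  x (successors {u}): φ is true.
For instance, at u:
  At u: \Diamond ((s \to q) \lor s) requires (s \to q) \lor s at some successor in {v, x}.
    (s \to q) \lor s holds at v, so \Diamond ((s \to q) \lor s) is true at u.
Satisfying worlds: {u, v, x}

u, v, x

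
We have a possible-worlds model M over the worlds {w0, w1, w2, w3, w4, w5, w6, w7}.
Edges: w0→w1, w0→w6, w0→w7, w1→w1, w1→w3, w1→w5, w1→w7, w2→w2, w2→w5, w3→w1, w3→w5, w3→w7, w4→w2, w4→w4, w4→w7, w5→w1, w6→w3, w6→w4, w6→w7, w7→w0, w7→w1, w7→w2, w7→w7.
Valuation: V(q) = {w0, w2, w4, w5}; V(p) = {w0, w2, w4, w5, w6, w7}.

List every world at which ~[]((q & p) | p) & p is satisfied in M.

w0, w5, w6, w7

Let φ = ~[]((q & p) | p) & p. Evaluate φ at each world:
  w0 (successors {w1, w6, w7}): φ is true.
  w1 (successors {w1, w3, w5, w7}): φ is false.
  w2 (successors {w2, w5}): φ is false.
  w3 (successors {w1, w5, w7}): φ is false.
  w4 (successors {w2, w4, w7}): φ is false.
  w5 (successors {w1}): φ is true.
  w6 (successors {w3, w4, w7}): φ is true.
  w7 (successors {w0, w1, w2, w7}): φ is true.
For instance, at w0:
  At w0: ~[]((q & p) | p) is true, p is true, so ~[]((q & p) | p) & p is true.
    At w0: []((q & p) | p) is false, so ~[]((q & p) | p) is true.
      At w0: []((q & p) | p) requires (q & p) | p at every successor {w1, w6, w7}.
        (q & p) | p fails at w1, so []((q & p) | p) is false at w0.
Satisfying worlds: {w0, w5, w6, w7}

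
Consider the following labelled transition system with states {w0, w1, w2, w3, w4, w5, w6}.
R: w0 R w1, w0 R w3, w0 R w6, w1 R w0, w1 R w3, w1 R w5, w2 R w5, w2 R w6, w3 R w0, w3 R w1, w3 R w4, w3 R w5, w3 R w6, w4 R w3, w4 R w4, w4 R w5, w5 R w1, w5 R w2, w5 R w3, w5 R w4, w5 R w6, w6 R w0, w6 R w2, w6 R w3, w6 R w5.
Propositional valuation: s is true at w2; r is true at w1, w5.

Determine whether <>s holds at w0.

No

At w0: <>s requires s at some successor in {w1, w3, w6}.
  At w1: s is false.
  At w3: s is false.
  At w6: s is false.
So <>s is false at w0.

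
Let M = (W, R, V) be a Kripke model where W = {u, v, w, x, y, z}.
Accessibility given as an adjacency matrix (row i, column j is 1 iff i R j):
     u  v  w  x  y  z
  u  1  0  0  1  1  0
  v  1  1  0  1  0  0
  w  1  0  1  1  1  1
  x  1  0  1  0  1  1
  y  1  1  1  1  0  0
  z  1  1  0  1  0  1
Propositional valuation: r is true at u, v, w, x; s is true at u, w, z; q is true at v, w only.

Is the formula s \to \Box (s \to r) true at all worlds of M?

No

Let φ = s \to \Box (s \to r). Evaluate φ at each world:
  u (successors {u, x, y}): φ is true.
  v (successors {u, v, x}): φ is true.
  w (successors {u, w, x, y, z}): φ is false.
  x (successors {u, w, y, z}): φ is true.
  y (successors {u, v, w, x}): φ is true.
  z (successors {u, v, x, z}): φ is false.
Detail at w (counterexample):
  At w: s is true, \Box (s \to r) is false, so s \to \Box (s \to r) is false.
    At w: \Box (s \to r) requires s \to r at every successor {u, w, x, y, z}.
      s \to r fails at z, so \Box (s \to r) is false at w.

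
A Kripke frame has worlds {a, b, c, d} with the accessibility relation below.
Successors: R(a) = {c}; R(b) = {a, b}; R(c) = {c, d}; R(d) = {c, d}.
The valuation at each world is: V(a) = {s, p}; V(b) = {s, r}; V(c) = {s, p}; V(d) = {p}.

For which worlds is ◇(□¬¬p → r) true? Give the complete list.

Let φ = ◇(□¬¬p → r). Evaluate φ at each world:
  a (successors {c}): φ is false.
  b (successors {a, b}): φ is true.
  c (successors {c, d}): φ is false.
  d (successors {c, d}): φ is false.
For instance, at b:
  At b: ◇(□¬¬p → r) requires □¬¬p → r at some successor in {a, b}.
    □¬¬p → r holds at b, so ◇(□¬¬p → r) is true at b.
      At b: □¬¬p is false, r is true, so □¬¬p → r is true.
Satisfying worlds: {b}

b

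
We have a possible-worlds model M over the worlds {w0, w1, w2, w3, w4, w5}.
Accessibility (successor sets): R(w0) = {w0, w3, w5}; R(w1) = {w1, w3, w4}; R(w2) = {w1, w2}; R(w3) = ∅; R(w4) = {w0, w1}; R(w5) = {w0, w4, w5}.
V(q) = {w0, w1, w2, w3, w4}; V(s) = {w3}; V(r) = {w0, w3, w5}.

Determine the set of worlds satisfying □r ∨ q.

w0, w1, w2, w3, w4

Let φ = □r ∨ q. Evaluate φ at each world:
  w0 (successors {w0, w3, w5}): φ is true.
  w1 (successors {w1, w3, w4}): φ is true.
  w2 (successors {w1, w2}): φ is true.
  w3 (successors ∅): φ is true.
  w4 (successors {w0, w1}): φ is true.
  w5 (successors {w0, w4, w5}): φ is false.
For instance, at w2:
  At w2: □r is false, q is true, so □r ∨ q is true.
    At w2: □r requires r at every successor {w1, w2}.
      r fails at w1, so □r is false at w2.
Satisfying worlds: {w0, w1, w2, w3, w4}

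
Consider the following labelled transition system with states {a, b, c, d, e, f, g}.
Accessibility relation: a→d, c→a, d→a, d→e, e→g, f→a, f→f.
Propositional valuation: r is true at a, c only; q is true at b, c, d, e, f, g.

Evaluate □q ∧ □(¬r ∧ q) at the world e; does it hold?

Recall that □ψ holds at a world iff ψ holds at every accessible world, and ◇ψ holds iff ψ holds at some accessible world.
At e: □q is true, □(¬r ∧ q) is true, so □q ∧ □(¬r ∧ q) is true.
  At e: □q requires q at every successor {g}.
    At g: q is true.
  So □q is true at e.
  At e: □(¬r ∧ q) requires ¬r ∧ q at every successor {g}.
    At g: ¬r ∧ q is true.
  So □(¬r ∧ q) is true at e.

Yes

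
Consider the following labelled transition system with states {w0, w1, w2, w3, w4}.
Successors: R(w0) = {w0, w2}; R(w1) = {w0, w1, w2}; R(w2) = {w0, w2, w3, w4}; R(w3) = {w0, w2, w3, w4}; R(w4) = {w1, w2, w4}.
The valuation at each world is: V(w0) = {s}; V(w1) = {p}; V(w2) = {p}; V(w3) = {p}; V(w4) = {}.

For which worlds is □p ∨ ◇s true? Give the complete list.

Let φ = □p ∨ ◇s. Evaluate φ at each world:
  w0 (successors {w0, w2}): φ is true.
  w1 (successors {w0, w1, w2}): φ is true.
  w2 (successors {w0, w2, w3, w4}): φ is true.
  w3 (successors {w0, w2, w3, w4}): φ is true.
  w4 (successors {w1, w2, w4}): φ is false.
For instance, at w1:
  At w1: □p is false, ◇s is true, so □p ∨ ◇s is true.
    At w1: □p requires p at every successor {w0, w1, w2}.
      p fails at w0, so □p is false at w1.
    At w1: ◇s requires s at some successor in {w0, w1, w2}.
      s holds at w0, so ◇s is true at w1.
Satisfying worlds: {w0, w1, w2, w3}

w0, w1, w2, w3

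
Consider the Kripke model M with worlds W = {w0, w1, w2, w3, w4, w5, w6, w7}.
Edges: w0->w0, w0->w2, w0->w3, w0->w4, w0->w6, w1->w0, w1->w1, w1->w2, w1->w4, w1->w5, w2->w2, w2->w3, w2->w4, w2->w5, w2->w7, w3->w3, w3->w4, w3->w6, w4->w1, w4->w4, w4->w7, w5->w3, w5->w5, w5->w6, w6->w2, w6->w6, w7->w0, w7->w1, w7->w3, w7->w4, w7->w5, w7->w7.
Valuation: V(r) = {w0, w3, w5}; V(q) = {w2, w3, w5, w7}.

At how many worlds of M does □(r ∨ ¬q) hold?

2

Let φ = □(r ∨ ¬q). Evaluate φ at each world:
  w0 (successors {w0, w2, w3, w4, w6}): φ is false.
  w1 (successors {w0, w1, w2, w4, w5}): φ is false.
  w2 (successors {w2, w3, w4, w5, w7}): φ is false.
  w3 (successors {w3, w4, w6}): φ is true.
  w4 (successors {w1, w4, w7}): φ is false.
  w5 (successors {w3, w5, w6}): φ is true.
  w6 (successors {w2, w6}): φ is false.
  w7 (successors {w0, w1, w3, w4, w5, w7}): φ is false.
For instance, at w5:
  At w5: □(r ∨ ¬q) requires r ∨ ¬q at every successor {w3, w5, w6}.
    At w3: r ∨ ¬q is true.
    At w5: r ∨ ¬q is true.
    At w6: r ∨ ¬q is true.
  So □(r ∨ ¬q) is true at w5.
Satisfying worlds: {w3, w5}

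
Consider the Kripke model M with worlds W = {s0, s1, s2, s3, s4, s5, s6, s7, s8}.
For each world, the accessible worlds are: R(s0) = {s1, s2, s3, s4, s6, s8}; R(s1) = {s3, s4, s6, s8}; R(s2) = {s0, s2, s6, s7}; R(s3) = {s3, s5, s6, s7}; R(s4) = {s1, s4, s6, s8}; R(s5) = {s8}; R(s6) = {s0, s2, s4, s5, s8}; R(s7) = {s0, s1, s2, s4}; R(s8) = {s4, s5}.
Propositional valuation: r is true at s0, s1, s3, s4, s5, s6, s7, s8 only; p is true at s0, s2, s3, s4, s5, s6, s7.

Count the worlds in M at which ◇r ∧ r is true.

8

Let φ = ◇r ∧ r. Evaluate φ at each world:
  s0 (successors {s1, s2, s3, s4, s6, s8}): φ is true.
  s1 (successors {s3, s4, s6, s8}): φ is true.
  s2 (successors {s0, s2, s6, s7}): φ is false.
  s3 (successors {s3, s5, s6, s7}): φ is true.
  s4 (successors {s1, s4, s6, s8}): φ is true.
  s5 (successors {s8}): φ is true.
  s6 (successors {s0, s2, s4, s5, s8}): φ is true.
  s7 (successors {s0, s1, s2, s4}): φ is true.
  s8 (successors {s4, s5}): φ is true.
For instance, at s6:
  At s6: ◇r is true, r is true, so ◇r ∧ r is true.
    At s6: ◇r requires r at some successor in {s0, s2, s4, s5, s8}.
      r holds at s0, so ◇r is true at s6.
Satisfying worlds: {s0, s1, s3, s4, s5, s6, s7, s8}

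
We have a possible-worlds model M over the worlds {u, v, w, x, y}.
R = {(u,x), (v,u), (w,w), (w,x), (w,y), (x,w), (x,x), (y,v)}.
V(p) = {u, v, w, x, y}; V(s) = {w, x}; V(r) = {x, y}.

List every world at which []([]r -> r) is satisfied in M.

u, w, x, y

Let φ = []([]r -> r). Evaluate φ at each world:
  u (successors {x}): φ is true.
  v (successors {u}): φ is false.
  w (successors {w, x, y}): φ is true.
  x (successors {w, x}): φ is true.
  y (successors {v}): φ is true.
For instance, at w:
  At w: []([]r -> r) requires []r -> r at every successor {w, x, y}.
      At w: []r is false, r is false, so []r -> r is true.
      At x: []r is false, r is true, so []r -> r is true.
      At y: []r is false, r is true, so []r -> r is true.
  So []([]r -> r) is true at w.
Satisfying worlds: {u, w, x, y}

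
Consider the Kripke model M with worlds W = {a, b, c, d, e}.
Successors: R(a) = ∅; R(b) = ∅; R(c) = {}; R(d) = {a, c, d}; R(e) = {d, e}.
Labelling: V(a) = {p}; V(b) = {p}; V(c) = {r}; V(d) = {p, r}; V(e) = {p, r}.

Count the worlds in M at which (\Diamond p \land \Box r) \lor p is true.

4

Let φ = (\Diamond p \land \Box r) \lor p. Evaluate φ at each world:
  a (successors ∅): φ is true.
  b (successors ∅): φ is true.
  c (successors ∅): φ is false.
  d (successors {a, c, d}): φ is true.
  e (successors {d, e}): φ is true.
For instance, at d:
  At d: \Diamond p \land \Box r is false, p is true, so (\Diamond p \land \Box r) \lor p is true.
    At d: \Diamond p is true, \Box r is false, so \Diamond p \land \Box r is false.
      At d: \Diamond p requires p at some successor in {a, c, d}.
        p holds at a, so \Diamond p is true at d.
      At d: \Box r requires r at every successor {a, c, d}.
        r fails at a, so \Box r is false at d.
Satisfying worlds: {a, b, d, e}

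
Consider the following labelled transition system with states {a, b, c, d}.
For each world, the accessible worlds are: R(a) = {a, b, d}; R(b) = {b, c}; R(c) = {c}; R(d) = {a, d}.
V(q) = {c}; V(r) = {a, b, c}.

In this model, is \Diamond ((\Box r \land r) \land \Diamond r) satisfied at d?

No

At d: \Diamond ((\Box r \land r) \land \Diamond r) requires (\Box r \land r) \land \Diamond r at some successor in {a, d}.
  At a: (\Box r \land r) \land \Diamond r is false.
  At d: (\Box r \land r) \land \Diamond r is false.
So \Diamond ((\Box r \land r) \land \Diamond r) is false at d.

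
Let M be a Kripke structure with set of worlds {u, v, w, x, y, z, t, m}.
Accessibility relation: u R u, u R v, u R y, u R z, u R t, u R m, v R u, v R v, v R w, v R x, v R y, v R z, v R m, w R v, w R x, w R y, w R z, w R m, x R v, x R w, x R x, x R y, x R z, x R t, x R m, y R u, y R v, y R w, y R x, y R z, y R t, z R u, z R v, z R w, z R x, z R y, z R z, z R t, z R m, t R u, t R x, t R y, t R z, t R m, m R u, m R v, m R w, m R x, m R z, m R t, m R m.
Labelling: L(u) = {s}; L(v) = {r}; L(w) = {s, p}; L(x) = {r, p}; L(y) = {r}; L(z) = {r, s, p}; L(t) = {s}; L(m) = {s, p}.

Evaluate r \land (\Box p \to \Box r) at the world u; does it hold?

No

Recall that \Box ψ holds at a world iff ψ holds at every accessible world, and \Diamond ψ holds iff ψ holds at some accessible world.
At u: r is false, \Box p \to \Box r is true, so r \land (\Box p \to \Box r) is false.
  At u: \Box p is false, \Box r is false, so \Box p \to \Box r is true.
    At u: \Box p requires p at every successor {u, v, y, z, t, m}.
      p fails at u, so \Box p is false at u.
    At u: \Box r requires r at every successor {u, v, y, z, t, m}.
      r fails at u, so \Box r is false at u.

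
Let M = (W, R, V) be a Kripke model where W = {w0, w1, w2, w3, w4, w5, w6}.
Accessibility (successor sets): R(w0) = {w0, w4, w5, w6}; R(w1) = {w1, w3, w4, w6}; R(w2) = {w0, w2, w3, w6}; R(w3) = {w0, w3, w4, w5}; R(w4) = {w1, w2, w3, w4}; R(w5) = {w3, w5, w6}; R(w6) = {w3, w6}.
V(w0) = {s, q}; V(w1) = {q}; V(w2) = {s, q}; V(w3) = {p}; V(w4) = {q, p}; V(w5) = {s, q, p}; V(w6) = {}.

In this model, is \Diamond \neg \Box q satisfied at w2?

Yes

At w2: \Diamond \neg \Box q requires \neg \Box q at some successor in {w0, w2, w3, w6}.
  \neg \Box q holds at w0, so \Diamond \neg \Box q is true at w2.
    At w0: \Box q is false, so \neg \Box q is true.
      At w0: \Box q requires q at every successor {w0, w4, w5, w6}.
        q fails at w6, so \Box q is false at w0.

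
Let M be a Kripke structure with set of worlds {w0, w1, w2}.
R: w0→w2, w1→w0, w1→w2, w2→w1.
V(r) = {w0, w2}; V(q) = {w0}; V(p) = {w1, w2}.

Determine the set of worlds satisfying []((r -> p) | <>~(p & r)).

w0, w2

Let φ = []((r -> p) | <>~(p & r)). Evaluate φ at each world:
  w0 (successors {w2}): φ is true.
  w1 (successors {w0, w2}): φ is false.
  w2 (successors {w1}): φ is true.
For instance, at w0:
  At w0: []((r -> p) | <>~(p & r)) requires (r -> p) | <>~(p & r) at every successor {w2}.
      At w2: r -> p is true, <>~(p & r) is true, so (r -> p) | <>~(p & r) is true.
  So []((r -> p) | <>~(p & r)) is true at w0.
Satisfying worlds: {w0, w2}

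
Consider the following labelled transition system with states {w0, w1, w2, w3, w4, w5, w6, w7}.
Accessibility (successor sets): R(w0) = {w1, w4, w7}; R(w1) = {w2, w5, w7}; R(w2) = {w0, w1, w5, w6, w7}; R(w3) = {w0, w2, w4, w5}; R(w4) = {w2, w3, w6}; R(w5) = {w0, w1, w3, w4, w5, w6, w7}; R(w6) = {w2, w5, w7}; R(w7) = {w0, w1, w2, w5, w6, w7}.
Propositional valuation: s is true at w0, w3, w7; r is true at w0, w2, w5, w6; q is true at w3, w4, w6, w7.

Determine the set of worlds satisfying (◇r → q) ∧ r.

w0, w6

Recall that ◇ψ holds at a world iff ψ holds at some accessible world.
Let φ = (◇r → q) ∧ r. Evaluate φ at each world:
  w0 (successors {w1, w4, w7}): φ is true.
  w1 (successors {w2, w5, w7}): φ is false.
  w2 (successors {w0, w1, w5, w6, w7}): φ is false.
  w3 (successors {w0, w2, w4, w5}): φ is false.
  w4 (successors {w2, w3, w6}): φ is false.
  w5 (successors {w0, w1, w3, w4, w5, w6, w7}): φ is false.
  w6 (successors {w2, w5, w7}): φ is true.
  w7 (successors {w0, w1, w2, w5, w6, w7}): φ is false.
For instance, at w5:
  At w5: ◇r → q is false, r is true, so (◇r → q) ∧ r is false.
    At w5: ◇r is true, q is false, so ◇r → q is false.
      At w5: ◇r requires r at some successor in {w0, w1, w3, w4, w5, w6, w7}.
        r holds at w0, so ◇r is true at w5.
Satisfying worlds: {w0, w6}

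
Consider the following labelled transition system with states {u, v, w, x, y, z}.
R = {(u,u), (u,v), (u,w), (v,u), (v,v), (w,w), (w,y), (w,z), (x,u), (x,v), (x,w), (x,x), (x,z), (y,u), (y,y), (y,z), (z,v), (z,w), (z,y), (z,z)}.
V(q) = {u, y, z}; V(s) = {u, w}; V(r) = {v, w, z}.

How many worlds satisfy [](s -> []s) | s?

Let φ = [](s -> []s) | s. Evaluate φ at each world:
  u (successors {u, v, w}): φ is true.
  v (successors {u, v}): φ is false.
  w (successors {w, y, z}): φ is true.
  x (successors {u, v, w, x, z}): φ is false.
  y (successors {u, y, z}): φ is false.
  z (successors {v, w, y, z}): φ is false.
For instance, at y:
  At y: [](s -> []s) is false, s is false, so [](s -> []s) | s is false.
    At y: [](s -> []s) requires s -> []s at every successor {u, y, z}.
      s -> []s fails at u, so [](s -> []s) is false at y.
Satisfying worlds: {u, w}

2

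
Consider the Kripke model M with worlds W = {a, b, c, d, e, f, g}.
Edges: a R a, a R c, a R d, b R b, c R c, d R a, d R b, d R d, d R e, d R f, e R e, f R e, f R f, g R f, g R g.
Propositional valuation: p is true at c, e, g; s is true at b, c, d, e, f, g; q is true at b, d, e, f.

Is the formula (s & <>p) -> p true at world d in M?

Recall that <>ψ holds at a world iff ψ holds at some accessible world.
At d: s & <>p is true, p is false, so (s & <>p) -> p is false.
  At d: s is true, <>p is true, so s & <>p is true.
    At d: <>p requires p at some successor in {a, b, d, e, f}.
      p holds at e, so <>p is true at d.

No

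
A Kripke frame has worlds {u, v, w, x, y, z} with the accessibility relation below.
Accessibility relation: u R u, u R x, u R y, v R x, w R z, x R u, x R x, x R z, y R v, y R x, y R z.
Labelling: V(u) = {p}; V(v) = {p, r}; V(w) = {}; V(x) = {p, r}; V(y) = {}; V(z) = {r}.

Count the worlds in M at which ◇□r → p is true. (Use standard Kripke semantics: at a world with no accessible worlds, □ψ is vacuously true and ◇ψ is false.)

Let φ = ◇□r → p. Evaluate φ at each world:
  u (successors {u, x, y}): φ is true.
  v (successors {x}): φ is true.
  w (successors {z}): φ is false.
  x (successors {u, x, z}): φ is true.
  y (successors {v, x, z}): φ is false.
  z (successors ∅): φ is true.
For instance, at u:
  At u: ◇□r is true, p is true, so ◇□r → p is true.
    At u: ◇□r requires □r at some successor in {u, x, y}.
      □r holds at y, so ◇□r is true at u.
Satisfying worlds: {u, v, x, z}

4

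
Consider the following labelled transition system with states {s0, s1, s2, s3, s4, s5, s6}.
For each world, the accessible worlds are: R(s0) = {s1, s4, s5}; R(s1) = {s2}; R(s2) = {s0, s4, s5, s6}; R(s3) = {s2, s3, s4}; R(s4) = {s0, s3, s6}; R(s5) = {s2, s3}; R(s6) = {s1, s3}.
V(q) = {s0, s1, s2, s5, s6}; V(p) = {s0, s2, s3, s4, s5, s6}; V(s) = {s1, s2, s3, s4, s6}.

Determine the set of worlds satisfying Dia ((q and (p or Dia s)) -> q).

Let φ = Dia ((q and (p or Dia s)) -> q). Evaluate φ at each world:
  s0 (successors {s1, s4, s5}): φ is true.
  s1 (successors {s2}): φ is true.
  s2 (successors {s0, s4, s5, s6}): φ is true.
  s3 (successors {s2, s3, s4}): φ is true.
  s4 (successors {s0, s3, s6}): φ is true.
  s5 (successors {s2, s3}): φ is true.
  s6 (successors {s1, s3}): φ is true.
For instance, at s2:
  At s2: Dia ((q and (p or Dia s)) -> q) requires (q and (p or Dia s)) -> q at some successor in {s0, s4, s5, s6}.
    (q and (p or Dia s)) -> q holds at s0, so Dia ((q and (p or Dia s)) -> q) is true at s2.
      At s0: q and (p or Dia s) is true, q is true, so (q and (p or Dia s)) -> q is true.
Satisfying worlds: {s0, s1, s2, s3, s4, s5, s6}

s0, s1, s2, s3, s4, s5, s6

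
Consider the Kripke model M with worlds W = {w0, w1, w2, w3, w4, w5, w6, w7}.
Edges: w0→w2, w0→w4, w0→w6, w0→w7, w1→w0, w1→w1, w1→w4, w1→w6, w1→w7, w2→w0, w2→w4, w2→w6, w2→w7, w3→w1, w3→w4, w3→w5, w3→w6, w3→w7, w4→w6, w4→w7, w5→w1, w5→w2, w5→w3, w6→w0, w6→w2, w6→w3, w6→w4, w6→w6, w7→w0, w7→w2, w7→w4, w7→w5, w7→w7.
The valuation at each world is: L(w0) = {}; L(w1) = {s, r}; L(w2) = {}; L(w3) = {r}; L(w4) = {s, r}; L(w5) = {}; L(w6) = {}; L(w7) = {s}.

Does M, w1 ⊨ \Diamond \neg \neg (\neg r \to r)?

Yes

At w1: \Diamond \neg \neg (\neg r \to r) requires \neg \neg (\neg r \to r) at some successor in {w0, w1, w4, w6, w7}.
  \neg \neg (\neg r \to r) holds at w1, so \Diamond \neg \neg (\neg r \to r) is true at w1.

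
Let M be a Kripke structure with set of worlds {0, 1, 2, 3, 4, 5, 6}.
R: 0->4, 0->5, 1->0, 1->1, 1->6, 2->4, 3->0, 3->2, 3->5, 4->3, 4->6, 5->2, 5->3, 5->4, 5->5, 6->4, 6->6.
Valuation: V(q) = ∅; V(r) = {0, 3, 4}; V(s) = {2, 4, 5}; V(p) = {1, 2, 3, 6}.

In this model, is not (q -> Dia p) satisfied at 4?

At 4: q -> Dia p is true, so not (q -> Dia p) is false.
  At 4: q is false, Dia p is true, so q -> Dia p is true.
    At 4: Dia p requires p at some successor in {3, 6}.
      p holds at 3, so Dia p is true at 4.

No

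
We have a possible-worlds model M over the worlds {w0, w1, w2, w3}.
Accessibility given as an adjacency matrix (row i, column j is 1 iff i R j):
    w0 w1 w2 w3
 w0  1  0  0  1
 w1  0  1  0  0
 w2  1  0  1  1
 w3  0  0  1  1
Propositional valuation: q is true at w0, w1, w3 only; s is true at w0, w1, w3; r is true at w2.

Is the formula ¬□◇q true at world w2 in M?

No

Recall that □ψ holds at a world iff ψ holds at every accessible world, and ◇ψ holds iff ψ holds at some accessible world.
At w2: □◇q is true, so ¬□◇q is false.
  At w2: □◇q requires ◇q at every successor {w0, w2, w3}.
      At w0: ◇q requires q at some successor in {w0, w3}.
        q holds at w0, so ◇q is true at w0.
      At w2: ◇q requires q at some successor in {w0, w2, w3}.
        q holds at w0, so ◇q is true at w2.
      At w3: ◇q requires q at some successor in {w2, w3}.
        q holds at w3, so ◇q is true at w3.
  So □◇q is true at w2.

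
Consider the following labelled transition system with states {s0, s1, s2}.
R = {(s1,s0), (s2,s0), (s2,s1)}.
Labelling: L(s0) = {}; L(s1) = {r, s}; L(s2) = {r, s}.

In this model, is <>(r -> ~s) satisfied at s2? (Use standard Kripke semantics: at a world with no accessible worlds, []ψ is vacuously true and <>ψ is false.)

At s2: <>(r -> ~s) requires r -> ~s at some successor in {s0, s1}.
  r -> ~s holds at s0, so <>(r -> ~s) is true at s2.

Yes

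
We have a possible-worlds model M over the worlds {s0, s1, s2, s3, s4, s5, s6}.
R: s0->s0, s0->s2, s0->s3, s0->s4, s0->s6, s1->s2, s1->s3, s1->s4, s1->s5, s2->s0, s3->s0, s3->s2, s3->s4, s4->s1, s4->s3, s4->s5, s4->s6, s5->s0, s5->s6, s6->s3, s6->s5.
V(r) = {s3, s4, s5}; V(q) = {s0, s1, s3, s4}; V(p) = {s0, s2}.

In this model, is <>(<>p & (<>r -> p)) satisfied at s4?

Yes

At s4: <>(<>p & (<>r -> p)) requires <>p & (<>r -> p) at some successor in {s1, s3, s5, s6}.
  <>p & (<>r -> p) holds at s5, so <>(<>p & (<>r -> p)) is true at s4.
    At s5: <>p is true, <>r -> p is true, so <>p & (<>r -> p) is true.
      At s5: <>p requires p at some successor in {s0, s6}.
        p holds at s0, so <>p is true at s5.
      At s5: <>r is false, p is false, so <>r -> p is true.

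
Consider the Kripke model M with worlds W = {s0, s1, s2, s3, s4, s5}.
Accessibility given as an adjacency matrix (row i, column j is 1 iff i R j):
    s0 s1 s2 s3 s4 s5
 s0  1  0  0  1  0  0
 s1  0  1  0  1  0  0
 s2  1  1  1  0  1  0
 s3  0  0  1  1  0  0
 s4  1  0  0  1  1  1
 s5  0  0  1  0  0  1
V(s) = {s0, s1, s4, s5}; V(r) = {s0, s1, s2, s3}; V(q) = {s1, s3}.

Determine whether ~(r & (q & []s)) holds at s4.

Yes

At s4: r & (q & []s) is false, so ~(r & (q & []s)) is true.
  At s4: r is false, q & []s is false, so r & (q & []s) is false.
    At s4: q is false, []s is false, so q & []s is false.
      At s4: []s requires s at every successor {s0, s3, s4, s5}.
        s fails at s3, so []s is false at s4.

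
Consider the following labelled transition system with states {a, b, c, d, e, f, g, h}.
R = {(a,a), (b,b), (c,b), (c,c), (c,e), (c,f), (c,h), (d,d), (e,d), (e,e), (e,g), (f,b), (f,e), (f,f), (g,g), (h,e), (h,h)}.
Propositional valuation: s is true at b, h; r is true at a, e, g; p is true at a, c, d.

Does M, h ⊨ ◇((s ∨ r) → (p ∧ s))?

At h: ◇((s ∨ r) → (p ∧ s)) requires (s ∨ r) → (p ∧ s) at some successor in {e, h}.
  At e: (s ∨ r) → (p ∧ s) is false.
  At h: (s ∨ r) → (p ∧ s) is false.
So ◇((s ∨ r) → (p ∧ s)) is false at h.

No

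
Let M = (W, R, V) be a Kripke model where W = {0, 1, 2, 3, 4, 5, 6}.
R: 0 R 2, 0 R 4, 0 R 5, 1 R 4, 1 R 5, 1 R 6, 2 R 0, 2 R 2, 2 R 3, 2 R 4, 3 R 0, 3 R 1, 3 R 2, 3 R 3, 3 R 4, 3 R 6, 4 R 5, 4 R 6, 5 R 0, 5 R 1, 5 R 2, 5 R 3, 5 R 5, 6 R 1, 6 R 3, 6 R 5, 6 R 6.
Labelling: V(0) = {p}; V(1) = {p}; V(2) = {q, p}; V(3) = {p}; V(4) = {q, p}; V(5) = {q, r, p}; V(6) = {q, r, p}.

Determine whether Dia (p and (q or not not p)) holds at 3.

Yes

At 3: Dia (p and (q or not not p)) requires p and (q or not not p) at some successor in {0, 1, 2, 3, 4, 6}.
  p and (q or not not p) holds at 0, so Dia (p and (q or not not p)) is true at 3.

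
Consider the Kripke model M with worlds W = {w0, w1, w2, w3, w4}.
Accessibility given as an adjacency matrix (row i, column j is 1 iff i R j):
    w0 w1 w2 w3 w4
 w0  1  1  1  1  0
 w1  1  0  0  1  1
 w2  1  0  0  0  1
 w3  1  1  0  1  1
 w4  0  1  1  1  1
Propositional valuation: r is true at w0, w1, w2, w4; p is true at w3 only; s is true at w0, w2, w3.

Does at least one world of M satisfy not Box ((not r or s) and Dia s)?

Let φ = not Box ((not r or s) and Dia s). Evaluate φ at each world:
  w0 (successors {w0, w1, w2, w3}): φ is true.
  w1 (successors {w0, w3, w4}): φ is true.
  w2 (successors {w0, w4}): φ is true.
  w3 (successors {w0, w1, w3, w4}): φ is true.
  w4 (successors {w1, w2, w3, w4}): φ is true.
Detail at w0 (witness):
  At w0: Box ((not r or s) and Dia s) is false, so not Box ((not r or s) and Dia s) is true.
    At w0: Box ((not r or s) and Dia s) requires (not r or s) and Dia s at every successor {w0, w1, w2, w3}.
      (not r or s) and Dia s fails at w1, so Box ((not r or s) and Dia s) is false at w0.

Yes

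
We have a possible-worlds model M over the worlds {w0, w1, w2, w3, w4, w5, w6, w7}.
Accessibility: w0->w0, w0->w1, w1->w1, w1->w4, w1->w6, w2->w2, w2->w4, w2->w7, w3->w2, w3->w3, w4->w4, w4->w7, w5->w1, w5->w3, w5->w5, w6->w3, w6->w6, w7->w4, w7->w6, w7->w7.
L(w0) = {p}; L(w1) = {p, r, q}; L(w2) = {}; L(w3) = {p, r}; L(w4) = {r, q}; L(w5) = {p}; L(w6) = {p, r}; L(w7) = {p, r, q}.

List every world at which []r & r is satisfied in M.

Recall that []ψ holds at a world iff ψ holds at every accessible world, and <>ψ holds iff ψ holds at some accessible world.
Let φ = []r & r. Evaluate φ at each world:
  w0 (successors {w0, w1}): φ is false.
  w1 (successors {w1, w4, w6}): φ is true.
  w2 (successors {w2, w4, w7}): φ is false.
  w3 (successors {w2, w3}): φ is false.
  w4 (successors {w4, w7}): φ is true.
  w5 (successors {w1, w3, w5}): φ is false.
  w6 (successors {w3, w6}): φ is true.
  w7 (successors {w4, w6, w7}): φ is true.
For instance, at w7:
  At w7: []r is true, r is true, so []r & r is true.
    At w7: []r requires r at every successor {w4, w6, w7}.
      At w4: r is true.
      At w6: r is true.
      At w7: r is true.
    So []r is true at w7.
Satisfying worlds: {w1, w4, w6, w7}

w1, w4, w6, w7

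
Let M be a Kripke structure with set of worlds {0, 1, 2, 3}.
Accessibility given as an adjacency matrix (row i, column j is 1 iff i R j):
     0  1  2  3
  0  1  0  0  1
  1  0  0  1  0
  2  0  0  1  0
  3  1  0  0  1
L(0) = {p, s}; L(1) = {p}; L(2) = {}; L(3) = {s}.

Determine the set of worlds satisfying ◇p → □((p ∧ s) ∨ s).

0, 1, 2, 3

Recall that □ψ holds at a world iff ψ holds at every accessible world, and ◇ψ holds iff ψ holds at some accessible world.
Let φ = ◇p → □((p ∧ s) ∨ s). Evaluate φ at each world:
  0 (successors {0, 3}): φ is true.
  1 (successors {2}): φ is true.
  2 (successors {2}): φ is true.
  3 (successors {0, 3}): φ is true.
For instance, at 2:
  At 2: ◇p is false, □((p ∧ s) ∨ s) is false, so ◇p → □((p ∧ s) ∨ s) is true.
    At 2: ◇p requires p at some successor in {2}.
      At 2: p is false.
    So ◇p is false at 2.
    At 2: □((p ∧ s) ∨ s) requires (p ∧ s) ∨ s at every successor {2}.
      (p ∧ s) ∨ s fails at 2, so □((p ∧ s) ∨ s) is false at 2.
Satisfying worlds: {0, 1, 2, 3}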